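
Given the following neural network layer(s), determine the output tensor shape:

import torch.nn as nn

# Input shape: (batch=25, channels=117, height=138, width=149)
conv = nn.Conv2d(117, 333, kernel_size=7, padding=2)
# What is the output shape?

Input shape: (25, 117, 138, 149)
Output shape: (25, 333, 136, 147)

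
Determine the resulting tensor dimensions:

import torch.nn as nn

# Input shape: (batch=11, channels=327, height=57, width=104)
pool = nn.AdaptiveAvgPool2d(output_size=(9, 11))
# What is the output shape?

Input shape: (11, 327, 57, 104)
Output shape: (11, 327, 9, 11)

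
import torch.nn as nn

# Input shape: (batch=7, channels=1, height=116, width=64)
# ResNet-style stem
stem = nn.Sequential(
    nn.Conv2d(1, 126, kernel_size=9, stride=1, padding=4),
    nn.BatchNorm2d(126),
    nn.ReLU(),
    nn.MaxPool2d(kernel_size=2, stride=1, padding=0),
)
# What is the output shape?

Input shape: (7, 1, 116, 64)
  -> after Conv2d 9x9 stride=1: (7, 126, 116, 64)
Output shape: (7, 126, 115, 63)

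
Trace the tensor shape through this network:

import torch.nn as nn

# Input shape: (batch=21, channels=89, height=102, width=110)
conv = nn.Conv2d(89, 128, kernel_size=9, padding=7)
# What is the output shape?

Input shape: (21, 89, 102, 110)
Output shape: (21, 128, 108, 116)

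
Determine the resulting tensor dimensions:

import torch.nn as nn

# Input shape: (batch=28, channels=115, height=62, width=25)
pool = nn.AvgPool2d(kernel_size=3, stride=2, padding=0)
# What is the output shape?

Input shape: (28, 115, 62, 25)
Output shape: (28, 115, 30, 12)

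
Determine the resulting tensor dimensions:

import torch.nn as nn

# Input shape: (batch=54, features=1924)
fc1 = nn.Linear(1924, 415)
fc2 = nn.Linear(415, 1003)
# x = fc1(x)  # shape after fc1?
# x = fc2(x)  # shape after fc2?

Input shape: (54, 1924)
  -> after fc1: (54, 415)
Output shape: (54, 1003)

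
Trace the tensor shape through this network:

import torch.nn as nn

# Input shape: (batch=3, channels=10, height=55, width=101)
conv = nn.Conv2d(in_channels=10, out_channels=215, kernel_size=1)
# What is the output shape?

Input shape: (3, 10, 55, 101)
Output shape: (3, 215, 55, 101)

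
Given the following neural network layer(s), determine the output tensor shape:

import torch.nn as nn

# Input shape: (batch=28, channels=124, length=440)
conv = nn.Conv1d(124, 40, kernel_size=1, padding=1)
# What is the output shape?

Input shape: (28, 124, 440)
Output shape: (28, 40, 442)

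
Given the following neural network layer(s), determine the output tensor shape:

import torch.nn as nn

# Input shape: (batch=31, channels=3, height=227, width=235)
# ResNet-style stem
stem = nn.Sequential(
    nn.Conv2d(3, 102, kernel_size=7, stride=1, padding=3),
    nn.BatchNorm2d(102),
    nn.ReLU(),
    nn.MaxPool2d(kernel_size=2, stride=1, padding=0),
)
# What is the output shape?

Input shape: (31, 3, 227, 235)
  -> after Conv2d 7x7 stride=1: (31, 102, 227, 235)
Output shape: (31, 102, 226, 234)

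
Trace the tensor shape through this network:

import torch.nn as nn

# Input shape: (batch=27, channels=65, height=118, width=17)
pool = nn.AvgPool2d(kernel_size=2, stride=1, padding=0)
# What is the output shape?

Input shape: (27, 65, 118, 17)
Output shape: (27, 65, 117, 16)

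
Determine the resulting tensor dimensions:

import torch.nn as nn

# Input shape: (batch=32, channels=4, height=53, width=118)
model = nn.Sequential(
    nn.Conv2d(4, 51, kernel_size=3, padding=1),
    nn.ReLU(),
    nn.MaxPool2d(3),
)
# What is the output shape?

Input shape: (32, 4, 53, 118)
  -> after Conv2d: (32, 51, 53, 118)
  -> after ReLU: (32, 51, 53, 118)
Output shape: (32, 51, 17, 39)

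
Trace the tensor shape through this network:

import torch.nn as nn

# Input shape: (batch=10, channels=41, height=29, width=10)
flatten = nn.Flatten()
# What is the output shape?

Input shape: (10, 41, 29, 10)
Output shape: (10, 11890)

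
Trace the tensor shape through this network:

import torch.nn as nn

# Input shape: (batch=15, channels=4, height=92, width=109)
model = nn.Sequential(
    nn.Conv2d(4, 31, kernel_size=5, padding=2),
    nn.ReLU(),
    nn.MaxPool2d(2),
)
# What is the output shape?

Input shape: (15, 4, 92, 109)
  -> after Conv2d: (15, 31, 92, 109)
  -> after ReLU: (15, 31, 92, 109)
Output shape: (15, 31, 46, 54)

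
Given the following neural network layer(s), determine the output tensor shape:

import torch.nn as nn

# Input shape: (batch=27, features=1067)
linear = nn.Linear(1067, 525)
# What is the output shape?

Input shape: (27, 1067)
Output shape: (27, 525)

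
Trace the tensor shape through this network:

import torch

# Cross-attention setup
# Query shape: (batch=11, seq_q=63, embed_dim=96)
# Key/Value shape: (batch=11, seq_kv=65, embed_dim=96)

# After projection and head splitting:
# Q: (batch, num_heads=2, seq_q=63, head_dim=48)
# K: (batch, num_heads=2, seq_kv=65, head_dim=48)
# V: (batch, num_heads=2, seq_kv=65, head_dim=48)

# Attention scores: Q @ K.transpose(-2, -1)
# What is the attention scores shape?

Input shape: (11, 63, 96)
Output shape: (11, 2, 63, 65)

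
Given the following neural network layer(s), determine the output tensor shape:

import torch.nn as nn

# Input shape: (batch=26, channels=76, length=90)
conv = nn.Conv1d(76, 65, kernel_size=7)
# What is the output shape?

Input shape: (26, 76, 90)
Output shape: (26, 65, 84)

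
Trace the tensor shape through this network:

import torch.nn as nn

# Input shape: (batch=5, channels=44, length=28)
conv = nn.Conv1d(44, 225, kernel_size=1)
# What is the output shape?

Input shape: (5, 44, 28)
Output shape: (5, 225, 28)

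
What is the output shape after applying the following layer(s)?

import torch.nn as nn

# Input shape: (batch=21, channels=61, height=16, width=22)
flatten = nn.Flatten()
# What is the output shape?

Input shape: (21, 61, 16, 22)
Output shape: (21, 21472)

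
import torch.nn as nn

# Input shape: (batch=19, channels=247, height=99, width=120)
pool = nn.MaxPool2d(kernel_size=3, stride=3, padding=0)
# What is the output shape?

Input shape: (19, 247, 99, 120)
Output shape: (19, 247, 33, 40)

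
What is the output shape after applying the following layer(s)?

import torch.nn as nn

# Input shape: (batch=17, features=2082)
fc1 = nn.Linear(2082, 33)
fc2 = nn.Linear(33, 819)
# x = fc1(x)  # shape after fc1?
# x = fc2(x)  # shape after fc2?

Input shape: (17, 2082)
  -> after fc1: (17, 33)
Output shape: (17, 819)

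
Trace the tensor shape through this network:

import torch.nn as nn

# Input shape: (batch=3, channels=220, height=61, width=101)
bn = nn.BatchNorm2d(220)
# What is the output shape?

Input shape: (3, 220, 61, 101)
Output shape: (3, 220, 61, 101)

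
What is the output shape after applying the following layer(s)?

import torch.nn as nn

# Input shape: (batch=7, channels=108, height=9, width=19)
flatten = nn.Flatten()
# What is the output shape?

Input shape: (7, 108, 9, 19)
Output shape: (7, 18468)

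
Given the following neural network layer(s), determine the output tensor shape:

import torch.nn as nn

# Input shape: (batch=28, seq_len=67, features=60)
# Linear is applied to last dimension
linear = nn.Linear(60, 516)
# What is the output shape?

Input shape: (28, 67, 60)
Output shape: (28, 67, 516)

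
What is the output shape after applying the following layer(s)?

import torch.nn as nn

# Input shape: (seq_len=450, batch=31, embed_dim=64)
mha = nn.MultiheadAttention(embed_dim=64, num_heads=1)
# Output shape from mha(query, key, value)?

Input shape: (450, 31, 64)
Output shape: (450, 31, 64)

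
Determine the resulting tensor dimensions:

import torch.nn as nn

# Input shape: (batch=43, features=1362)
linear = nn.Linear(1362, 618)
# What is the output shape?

Input shape: (43, 1362)
Output shape: (43, 618)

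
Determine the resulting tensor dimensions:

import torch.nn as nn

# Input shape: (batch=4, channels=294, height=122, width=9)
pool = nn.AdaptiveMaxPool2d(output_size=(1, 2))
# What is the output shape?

Input shape: (4, 294, 122, 9)
Output shape: (4, 294, 1, 2)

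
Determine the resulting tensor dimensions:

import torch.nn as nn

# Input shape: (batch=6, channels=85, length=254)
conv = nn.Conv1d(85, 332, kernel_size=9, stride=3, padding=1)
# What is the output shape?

Input shape: (6, 85, 254)
Output shape: (6, 332, 83)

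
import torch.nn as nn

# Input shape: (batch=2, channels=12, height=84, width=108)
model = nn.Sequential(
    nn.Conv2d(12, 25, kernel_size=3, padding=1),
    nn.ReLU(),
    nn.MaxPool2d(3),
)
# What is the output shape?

Input shape: (2, 12, 84, 108)
  -> after Conv2d: (2, 25, 84, 108)
  -> after ReLU: (2, 25, 84, 108)
Output shape: (2, 25, 28, 36)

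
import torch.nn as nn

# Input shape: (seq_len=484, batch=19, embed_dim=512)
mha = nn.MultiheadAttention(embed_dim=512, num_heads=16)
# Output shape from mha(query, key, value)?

Input shape: (484, 19, 512)
Output shape: (484, 19, 512)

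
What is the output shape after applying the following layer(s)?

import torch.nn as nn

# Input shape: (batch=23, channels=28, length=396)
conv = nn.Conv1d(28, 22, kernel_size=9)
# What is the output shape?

Input shape: (23, 28, 396)
Output shape: (23, 22, 388)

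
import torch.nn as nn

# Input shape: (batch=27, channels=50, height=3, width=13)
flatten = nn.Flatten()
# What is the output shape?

Input shape: (27, 50, 3, 13)
Output shape: (27, 1950)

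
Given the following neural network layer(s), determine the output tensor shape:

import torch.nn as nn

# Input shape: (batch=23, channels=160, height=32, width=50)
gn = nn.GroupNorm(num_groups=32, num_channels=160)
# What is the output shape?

Input shape: (23, 160, 32, 50)
Output shape: (23, 160, 32, 50)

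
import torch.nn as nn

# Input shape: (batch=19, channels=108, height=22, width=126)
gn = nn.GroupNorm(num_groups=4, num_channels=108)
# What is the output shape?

Input shape: (19, 108, 22, 126)
Output shape: (19, 108, 22, 126)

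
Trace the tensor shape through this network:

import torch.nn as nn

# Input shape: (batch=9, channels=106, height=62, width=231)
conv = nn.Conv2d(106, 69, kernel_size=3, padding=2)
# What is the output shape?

Input shape: (9, 106, 62, 231)
Output shape: (9, 69, 64, 233)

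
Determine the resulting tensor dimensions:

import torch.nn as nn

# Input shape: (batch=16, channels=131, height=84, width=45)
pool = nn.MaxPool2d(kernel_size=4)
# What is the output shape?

Input shape: (16, 131, 84, 45)
Output shape: (16, 131, 21, 11)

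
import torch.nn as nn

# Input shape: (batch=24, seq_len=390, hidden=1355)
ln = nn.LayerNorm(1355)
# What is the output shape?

Input shape: (24, 390, 1355)
Output shape: (24, 390, 1355)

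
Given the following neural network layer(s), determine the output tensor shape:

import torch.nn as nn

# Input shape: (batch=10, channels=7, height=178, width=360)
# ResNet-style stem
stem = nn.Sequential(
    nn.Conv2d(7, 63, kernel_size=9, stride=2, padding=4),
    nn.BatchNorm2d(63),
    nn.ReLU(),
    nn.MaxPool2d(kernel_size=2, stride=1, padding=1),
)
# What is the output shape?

Input shape: (10, 7, 178, 360)
  -> after Conv2d 9x9 stride=2: (10, 63, 89, 180)
Output shape: (10, 63, 90, 181)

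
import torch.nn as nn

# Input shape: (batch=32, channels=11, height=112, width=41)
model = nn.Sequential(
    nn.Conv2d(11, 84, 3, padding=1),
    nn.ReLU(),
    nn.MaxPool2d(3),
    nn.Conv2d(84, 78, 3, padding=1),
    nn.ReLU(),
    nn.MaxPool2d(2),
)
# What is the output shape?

Input shape: (32, 11, 112, 41)
  -> after first Conv2d: (32, 84, 112, 41)
  -> after first MaxPool2d: (32, 84, 37, 13)
  -> after second Conv2d: (32, 78, 37, 13)
Output shape: (32, 78, 18, 6)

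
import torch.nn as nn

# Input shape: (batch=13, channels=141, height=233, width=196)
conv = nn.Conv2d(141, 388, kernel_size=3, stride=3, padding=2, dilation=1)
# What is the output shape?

Input shape: (13, 141, 233, 196)
Output shape: (13, 388, 79, 66)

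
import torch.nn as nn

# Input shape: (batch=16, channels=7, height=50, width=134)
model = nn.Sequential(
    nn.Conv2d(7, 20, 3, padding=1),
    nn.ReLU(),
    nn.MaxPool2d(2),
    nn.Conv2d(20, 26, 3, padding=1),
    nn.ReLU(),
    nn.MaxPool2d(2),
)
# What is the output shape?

Input shape: (16, 7, 50, 134)
  -> after first Conv2d: (16, 20, 50, 134)
  -> after first MaxPool2d: (16, 20, 25, 67)
  -> after second Conv2d: (16, 26, 25, 67)
Output shape: (16, 26, 12, 33)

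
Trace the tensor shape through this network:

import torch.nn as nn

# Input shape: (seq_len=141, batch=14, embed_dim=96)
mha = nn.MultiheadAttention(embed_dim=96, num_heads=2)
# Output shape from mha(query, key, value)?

Input shape: (141, 14, 96)
Output shape: (141, 14, 96)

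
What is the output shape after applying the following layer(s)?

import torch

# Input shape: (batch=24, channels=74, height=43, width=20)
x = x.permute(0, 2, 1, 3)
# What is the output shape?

Input shape: (24, 74, 43, 20)
Output shape: (24, 43, 74, 20)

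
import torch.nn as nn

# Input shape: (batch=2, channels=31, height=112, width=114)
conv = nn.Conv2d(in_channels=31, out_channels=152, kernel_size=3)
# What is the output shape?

Input shape: (2, 31, 112, 114)
Output shape: (2, 152, 110, 112)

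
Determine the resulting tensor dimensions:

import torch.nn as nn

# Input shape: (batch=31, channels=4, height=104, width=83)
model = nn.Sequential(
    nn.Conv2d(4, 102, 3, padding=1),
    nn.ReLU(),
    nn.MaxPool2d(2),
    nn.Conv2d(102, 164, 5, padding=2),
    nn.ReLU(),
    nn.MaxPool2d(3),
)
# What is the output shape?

Input shape: (31, 4, 104, 83)
  -> after first Conv2d: (31, 102, 104, 83)
  -> after first MaxPool2d: (31, 102, 52, 41)
  -> after second Conv2d: (31, 164, 52, 41)
Output shape: (31, 164, 17, 13)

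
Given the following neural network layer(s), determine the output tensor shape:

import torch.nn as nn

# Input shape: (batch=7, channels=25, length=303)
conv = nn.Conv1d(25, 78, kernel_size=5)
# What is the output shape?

Input shape: (7, 25, 303)
Output shape: (7, 78, 299)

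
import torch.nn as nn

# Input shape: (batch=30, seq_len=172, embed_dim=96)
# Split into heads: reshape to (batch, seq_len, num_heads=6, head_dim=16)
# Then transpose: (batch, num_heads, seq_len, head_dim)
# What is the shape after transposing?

Input shape: (30, 172, 96)
  -> after reshape: (30, 172, 6, 16)
Output shape: (30, 6, 172, 16)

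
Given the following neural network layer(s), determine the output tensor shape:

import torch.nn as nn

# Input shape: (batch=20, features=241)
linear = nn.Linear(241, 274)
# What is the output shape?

Input shape: (20, 241)
Output shape: (20, 274)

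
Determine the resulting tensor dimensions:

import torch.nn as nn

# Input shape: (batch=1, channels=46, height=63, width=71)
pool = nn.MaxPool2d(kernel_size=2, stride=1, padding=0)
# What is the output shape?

Input shape: (1, 46, 63, 71)
Output shape: (1, 46, 62, 70)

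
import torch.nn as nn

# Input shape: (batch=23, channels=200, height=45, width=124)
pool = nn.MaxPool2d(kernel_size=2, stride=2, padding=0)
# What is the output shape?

Input shape: (23, 200, 45, 124)
Output shape: (23, 200, 22, 62)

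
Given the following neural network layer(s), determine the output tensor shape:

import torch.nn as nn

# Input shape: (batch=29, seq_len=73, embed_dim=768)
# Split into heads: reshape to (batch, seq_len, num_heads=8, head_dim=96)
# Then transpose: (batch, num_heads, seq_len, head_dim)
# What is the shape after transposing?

Input shape: (29, 73, 768)
  -> after reshape: (29, 73, 8, 96)
Output shape: (29, 8, 73, 96)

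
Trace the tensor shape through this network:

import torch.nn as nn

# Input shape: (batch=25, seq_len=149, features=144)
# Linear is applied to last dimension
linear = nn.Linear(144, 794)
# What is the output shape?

Input shape: (25, 149, 144)
Output shape: (25, 149, 794)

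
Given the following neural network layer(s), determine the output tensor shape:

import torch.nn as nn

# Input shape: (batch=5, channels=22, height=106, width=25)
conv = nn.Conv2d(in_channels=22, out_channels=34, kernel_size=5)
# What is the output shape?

Input shape: (5, 22, 106, 25)
Output shape: (5, 34, 102, 21)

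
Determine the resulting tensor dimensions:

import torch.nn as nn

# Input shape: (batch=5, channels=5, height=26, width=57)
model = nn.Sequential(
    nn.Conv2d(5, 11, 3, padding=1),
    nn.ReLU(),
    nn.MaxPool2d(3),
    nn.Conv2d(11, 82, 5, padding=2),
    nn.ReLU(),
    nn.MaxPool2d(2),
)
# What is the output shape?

Input shape: (5, 5, 26, 57)
  -> after first Conv2d: (5, 11, 26, 57)
  -> after first MaxPool2d: (5, 11, 8, 19)
  -> after second Conv2d: (5, 82, 8, 19)
Output shape: (5, 82, 4, 9)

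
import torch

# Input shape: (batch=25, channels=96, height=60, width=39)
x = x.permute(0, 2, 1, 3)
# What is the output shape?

Input shape: (25, 96, 60, 39)
Output shape: (25, 60, 96, 39)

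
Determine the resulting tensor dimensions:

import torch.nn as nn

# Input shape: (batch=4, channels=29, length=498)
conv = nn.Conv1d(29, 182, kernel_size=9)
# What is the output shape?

Input shape: (4, 29, 498)
Output shape: (4, 182, 490)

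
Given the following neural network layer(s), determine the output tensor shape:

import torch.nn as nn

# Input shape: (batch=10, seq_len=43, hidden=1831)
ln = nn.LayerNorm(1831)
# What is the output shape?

Input shape: (10, 43, 1831)
Output shape: (10, 43, 1831)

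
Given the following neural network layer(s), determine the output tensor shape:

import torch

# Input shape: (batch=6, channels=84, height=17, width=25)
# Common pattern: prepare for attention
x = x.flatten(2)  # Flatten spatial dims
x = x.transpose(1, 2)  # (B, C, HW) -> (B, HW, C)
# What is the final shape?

Input shape: (6, 84, 17, 25)
  -> after flatten(2): (6, 84, 425)
Output shape: (6, 425, 84)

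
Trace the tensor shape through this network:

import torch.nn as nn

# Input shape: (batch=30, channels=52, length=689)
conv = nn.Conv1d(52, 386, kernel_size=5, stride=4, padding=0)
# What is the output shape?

Input shape: (30, 52, 689)
Output shape: (30, 386, 172)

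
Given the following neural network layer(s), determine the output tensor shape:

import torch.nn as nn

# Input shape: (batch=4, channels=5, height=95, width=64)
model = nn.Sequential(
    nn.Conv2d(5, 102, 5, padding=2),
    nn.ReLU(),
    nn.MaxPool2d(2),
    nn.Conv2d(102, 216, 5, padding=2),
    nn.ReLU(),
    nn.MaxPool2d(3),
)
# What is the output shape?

Input shape: (4, 5, 95, 64)
  -> after first Conv2d: (4, 102, 95, 64)
  -> after first MaxPool2d: (4, 102, 47, 32)
  -> after second Conv2d: (4, 216, 47, 32)
Output shape: (4, 216, 15, 10)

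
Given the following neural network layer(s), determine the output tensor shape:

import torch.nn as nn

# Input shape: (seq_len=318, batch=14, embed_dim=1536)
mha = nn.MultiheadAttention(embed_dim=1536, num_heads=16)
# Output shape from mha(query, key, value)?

Input shape: (318, 14, 1536)
Output shape: (318, 14, 1536)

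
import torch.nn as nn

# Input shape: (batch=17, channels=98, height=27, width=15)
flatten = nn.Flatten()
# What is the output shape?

Input shape: (17, 98, 27, 15)
Output shape: (17, 39690)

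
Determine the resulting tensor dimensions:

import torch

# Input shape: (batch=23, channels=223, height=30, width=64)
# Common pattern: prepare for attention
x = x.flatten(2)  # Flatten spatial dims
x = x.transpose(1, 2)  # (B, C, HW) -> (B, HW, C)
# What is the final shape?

Input shape: (23, 223, 30, 64)
  -> after flatten(2): (23, 223, 1920)
Output shape: (23, 1920, 223)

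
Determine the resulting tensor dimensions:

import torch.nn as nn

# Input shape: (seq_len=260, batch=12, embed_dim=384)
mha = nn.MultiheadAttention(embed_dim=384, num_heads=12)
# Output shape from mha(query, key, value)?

Input shape: (260, 12, 384)
Output shape: (260, 12, 384)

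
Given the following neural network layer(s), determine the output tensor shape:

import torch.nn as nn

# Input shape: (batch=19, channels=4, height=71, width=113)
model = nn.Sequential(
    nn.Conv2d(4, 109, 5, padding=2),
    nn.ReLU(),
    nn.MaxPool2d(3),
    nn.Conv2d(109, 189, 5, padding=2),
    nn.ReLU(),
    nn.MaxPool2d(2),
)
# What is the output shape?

Input shape: (19, 4, 71, 113)
  -> after first Conv2d: (19, 109, 71, 113)
  -> after first MaxPool2d: (19, 109, 23, 37)
  -> after second Conv2d: (19, 189, 23, 37)
Output shape: (19, 189, 11, 18)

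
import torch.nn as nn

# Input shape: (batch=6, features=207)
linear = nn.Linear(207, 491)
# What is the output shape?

Input shape: (6, 207)
Output shape: (6, 491)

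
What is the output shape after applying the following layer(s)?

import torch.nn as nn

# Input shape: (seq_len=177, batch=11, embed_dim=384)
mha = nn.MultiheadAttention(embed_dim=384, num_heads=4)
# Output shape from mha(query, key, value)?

Input shape: (177, 11, 384)
Output shape: (177, 11, 384)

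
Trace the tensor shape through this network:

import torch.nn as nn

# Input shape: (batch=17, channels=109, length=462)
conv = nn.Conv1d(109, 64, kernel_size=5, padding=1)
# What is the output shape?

Input shape: (17, 109, 462)
Output shape: (17, 64, 460)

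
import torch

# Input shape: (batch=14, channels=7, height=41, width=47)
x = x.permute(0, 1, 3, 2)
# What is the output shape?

Input shape: (14, 7, 41, 47)
Output shape: (14, 7, 47, 41)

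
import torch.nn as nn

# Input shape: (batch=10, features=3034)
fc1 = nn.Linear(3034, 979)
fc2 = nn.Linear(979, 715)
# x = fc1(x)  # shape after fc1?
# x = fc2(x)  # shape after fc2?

Input shape: (10, 3034)
  -> after fc1: (10, 979)
Output shape: (10, 715)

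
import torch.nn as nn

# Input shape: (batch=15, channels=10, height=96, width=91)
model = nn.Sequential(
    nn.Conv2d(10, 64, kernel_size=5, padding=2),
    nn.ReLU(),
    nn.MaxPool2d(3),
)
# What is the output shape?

Input shape: (15, 10, 96, 91)
  -> after Conv2d: (15, 64, 96, 91)
  -> after ReLU: (15, 64, 96, 91)
Output shape: (15, 64, 32, 30)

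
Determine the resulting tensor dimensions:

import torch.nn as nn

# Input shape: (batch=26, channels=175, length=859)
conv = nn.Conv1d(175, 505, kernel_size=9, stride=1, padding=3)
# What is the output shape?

Input shape: (26, 175, 859)
Output shape: (26, 505, 857)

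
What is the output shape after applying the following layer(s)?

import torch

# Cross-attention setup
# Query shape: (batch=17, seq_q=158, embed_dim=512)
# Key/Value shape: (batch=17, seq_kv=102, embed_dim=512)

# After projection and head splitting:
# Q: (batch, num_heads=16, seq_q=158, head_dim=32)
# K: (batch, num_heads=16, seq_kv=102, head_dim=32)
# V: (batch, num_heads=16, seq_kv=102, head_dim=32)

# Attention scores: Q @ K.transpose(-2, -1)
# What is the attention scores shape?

Input shape: (17, 158, 512)
Output shape: (17, 16, 158, 102)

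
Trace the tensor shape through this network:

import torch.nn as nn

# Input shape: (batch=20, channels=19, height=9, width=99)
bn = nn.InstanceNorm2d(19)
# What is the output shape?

Input shape: (20, 19, 9, 99)
Output shape: (20, 19, 9, 99)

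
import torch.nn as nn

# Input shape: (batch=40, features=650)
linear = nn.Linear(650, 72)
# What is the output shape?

Input shape: (40, 650)
Output shape: (40, 72)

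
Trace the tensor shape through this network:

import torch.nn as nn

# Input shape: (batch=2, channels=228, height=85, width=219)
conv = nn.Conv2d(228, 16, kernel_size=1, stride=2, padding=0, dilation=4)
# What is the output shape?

Input shape: (2, 228, 85, 219)
Output shape: (2, 16, 43, 110)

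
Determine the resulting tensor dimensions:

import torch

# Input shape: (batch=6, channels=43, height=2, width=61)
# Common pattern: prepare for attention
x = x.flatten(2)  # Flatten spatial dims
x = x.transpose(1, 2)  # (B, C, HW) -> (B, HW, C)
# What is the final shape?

Input shape: (6, 43, 2, 61)
  -> after flatten(2): (6, 43, 122)
Output shape: (6, 122, 43)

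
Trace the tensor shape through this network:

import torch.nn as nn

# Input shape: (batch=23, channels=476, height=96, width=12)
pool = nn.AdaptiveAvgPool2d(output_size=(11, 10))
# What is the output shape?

Input shape: (23, 476, 96, 12)
Output shape: (23, 476, 11, 10)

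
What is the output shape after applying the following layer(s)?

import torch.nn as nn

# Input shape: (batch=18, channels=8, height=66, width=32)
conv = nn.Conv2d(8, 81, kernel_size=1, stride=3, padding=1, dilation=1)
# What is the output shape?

Input shape: (18, 8, 66, 32)
Output shape: (18, 81, 23, 12)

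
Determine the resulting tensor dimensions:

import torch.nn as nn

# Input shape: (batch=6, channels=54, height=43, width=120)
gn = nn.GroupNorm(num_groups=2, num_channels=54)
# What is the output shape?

Input shape: (6, 54, 43, 120)
Output shape: (6, 54, 43, 120)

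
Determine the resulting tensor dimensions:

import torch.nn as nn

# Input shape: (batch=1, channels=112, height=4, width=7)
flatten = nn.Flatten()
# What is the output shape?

Input shape: (1, 112, 4, 7)
Output shape: (1, 3136)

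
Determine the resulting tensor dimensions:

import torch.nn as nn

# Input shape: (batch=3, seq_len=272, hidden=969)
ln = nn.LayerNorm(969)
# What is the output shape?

Input shape: (3, 272, 969)
Output shape: (3, 272, 969)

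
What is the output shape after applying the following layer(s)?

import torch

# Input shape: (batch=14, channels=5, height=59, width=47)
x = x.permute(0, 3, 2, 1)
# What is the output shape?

Input shape: (14, 5, 59, 47)
Output shape: (14, 47, 59, 5)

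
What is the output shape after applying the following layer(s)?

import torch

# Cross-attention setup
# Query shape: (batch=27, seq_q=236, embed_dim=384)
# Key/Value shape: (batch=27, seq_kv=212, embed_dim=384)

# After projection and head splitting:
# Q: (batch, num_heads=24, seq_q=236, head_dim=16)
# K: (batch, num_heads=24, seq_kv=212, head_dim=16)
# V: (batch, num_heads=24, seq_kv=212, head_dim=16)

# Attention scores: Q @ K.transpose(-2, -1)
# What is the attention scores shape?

Input shape: (27, 236, 384)
Output shape: (27, 24, 236, 212)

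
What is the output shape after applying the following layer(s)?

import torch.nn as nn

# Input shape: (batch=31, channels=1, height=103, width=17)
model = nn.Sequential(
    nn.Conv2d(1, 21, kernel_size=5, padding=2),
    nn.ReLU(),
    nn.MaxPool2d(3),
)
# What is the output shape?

Input shape: (31, 1, 103, 17)
  -> after Conv2d: (31, 21, 103, 17)
  -> after ReLU: (31, 21, 103, 17)
Output shape: (31, 21, 34, 5)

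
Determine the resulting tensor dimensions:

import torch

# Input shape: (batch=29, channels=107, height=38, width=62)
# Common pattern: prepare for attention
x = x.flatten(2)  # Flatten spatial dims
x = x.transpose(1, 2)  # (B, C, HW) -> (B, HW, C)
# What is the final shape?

Input shape: (29, 107, 38, 62)
  -> after flatten(2): (29, 107, 2356)
Output shape: (29, 2356, 107)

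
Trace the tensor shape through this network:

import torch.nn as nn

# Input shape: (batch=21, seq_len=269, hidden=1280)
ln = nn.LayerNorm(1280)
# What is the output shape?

Input shape: (21, 269, 1280)
Output shape: (21, 269, 1280)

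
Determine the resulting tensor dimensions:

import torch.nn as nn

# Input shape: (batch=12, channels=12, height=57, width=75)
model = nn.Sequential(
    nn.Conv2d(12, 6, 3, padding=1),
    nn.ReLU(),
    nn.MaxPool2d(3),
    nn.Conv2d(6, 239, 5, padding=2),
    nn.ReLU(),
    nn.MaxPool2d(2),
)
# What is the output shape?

Input shape: (12, 12, 57, 75)
  -> after first Conv2d: (12, 6, 57, 75)
  -> after first MaxPool2d: (12, 6, 19, 25)
  -> after second Conv2d: (12, 239, 19, 25)
Output shape: (12, 239, 9, 12)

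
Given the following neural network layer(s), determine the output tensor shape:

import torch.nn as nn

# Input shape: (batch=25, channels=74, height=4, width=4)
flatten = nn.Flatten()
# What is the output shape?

Input shape: (25, 74, 4, 4)
Output shape: (25, 1184)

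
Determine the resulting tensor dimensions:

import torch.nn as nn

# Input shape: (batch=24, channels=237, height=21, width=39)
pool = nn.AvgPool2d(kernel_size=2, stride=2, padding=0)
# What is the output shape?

Input shape: (24, 237, 21, 39)
Output shape: (24, 237, 10, 19)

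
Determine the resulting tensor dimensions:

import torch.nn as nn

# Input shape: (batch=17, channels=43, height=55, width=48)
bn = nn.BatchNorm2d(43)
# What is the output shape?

Input shape: (17, 43, 55, 48)
Output shape: (17, 43, 55, 48)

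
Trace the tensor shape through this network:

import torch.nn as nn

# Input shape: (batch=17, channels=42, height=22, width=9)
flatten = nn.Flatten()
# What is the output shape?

Input shape: (17, 42, 22, 9)
Output shape: (17, 8316)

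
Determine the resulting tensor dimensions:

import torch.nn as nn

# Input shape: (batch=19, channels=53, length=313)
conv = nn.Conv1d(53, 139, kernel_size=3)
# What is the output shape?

Input shape: (19, 53, 313)
Output shape: (19, 139, 311)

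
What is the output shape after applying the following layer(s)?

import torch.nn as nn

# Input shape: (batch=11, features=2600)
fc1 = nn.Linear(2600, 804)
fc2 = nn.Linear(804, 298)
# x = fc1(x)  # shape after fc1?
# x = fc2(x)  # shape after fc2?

Input shape: (11, 2600)
  -> after fc1: (11, 804)
Output shape: (11, 298)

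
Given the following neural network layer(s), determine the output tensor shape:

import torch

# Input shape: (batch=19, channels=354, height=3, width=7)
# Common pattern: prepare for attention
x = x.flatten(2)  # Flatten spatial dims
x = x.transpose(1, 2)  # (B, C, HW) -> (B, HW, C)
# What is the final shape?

Input shape: (19, 354, 3, 7)
  -> after flatten(2): (19, 354, 21)
Output shape: (19, 21, 354)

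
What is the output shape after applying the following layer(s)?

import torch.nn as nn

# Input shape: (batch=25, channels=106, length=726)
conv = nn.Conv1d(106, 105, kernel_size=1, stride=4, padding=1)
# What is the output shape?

Input shape: (25, 106, 726)
Output shape: (25, 105, 182)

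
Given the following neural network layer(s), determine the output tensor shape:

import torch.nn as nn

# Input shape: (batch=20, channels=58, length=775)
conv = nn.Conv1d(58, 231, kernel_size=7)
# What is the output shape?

Input shape: (20, 58, 775)
Output shape: (20, 231, 769)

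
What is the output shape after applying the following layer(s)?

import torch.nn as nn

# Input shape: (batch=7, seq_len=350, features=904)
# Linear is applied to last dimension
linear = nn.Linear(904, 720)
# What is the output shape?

Input shape: (7, 350, 904)
Output shape: (7, 350, 720)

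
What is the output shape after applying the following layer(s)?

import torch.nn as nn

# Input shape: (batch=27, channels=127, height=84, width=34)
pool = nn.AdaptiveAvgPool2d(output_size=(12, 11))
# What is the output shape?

Input shape: (27, 127, 84, 34)
Output shape: (27, 127, 12, 11)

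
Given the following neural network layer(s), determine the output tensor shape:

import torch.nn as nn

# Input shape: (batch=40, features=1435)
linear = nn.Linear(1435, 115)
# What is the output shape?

Input shape: (40, 1435)
Output shape: (40, 115)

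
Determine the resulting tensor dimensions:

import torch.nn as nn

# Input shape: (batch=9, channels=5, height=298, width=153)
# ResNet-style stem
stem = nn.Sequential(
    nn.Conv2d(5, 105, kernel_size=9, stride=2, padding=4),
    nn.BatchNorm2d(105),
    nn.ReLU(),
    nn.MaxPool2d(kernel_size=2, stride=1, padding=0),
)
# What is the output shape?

Input shape: (9, 5, 298, 153)
  -> after Conv2d 9x9 stride=2: (9, 105, 149, 77)
Output shape: (9, 105, 148, 76)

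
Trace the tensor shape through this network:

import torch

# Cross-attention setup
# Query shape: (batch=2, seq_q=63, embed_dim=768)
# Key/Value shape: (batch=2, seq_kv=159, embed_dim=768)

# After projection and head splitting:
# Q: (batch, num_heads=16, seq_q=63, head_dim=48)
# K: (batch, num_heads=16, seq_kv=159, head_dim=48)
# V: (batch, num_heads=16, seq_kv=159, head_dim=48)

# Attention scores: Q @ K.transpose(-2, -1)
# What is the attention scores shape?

Input shape: (2, 63, 768)
Output shape: (2, 16, 63, 159)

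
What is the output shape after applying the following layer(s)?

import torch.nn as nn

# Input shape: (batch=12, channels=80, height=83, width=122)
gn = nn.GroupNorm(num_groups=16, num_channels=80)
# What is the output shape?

Input shape: (12, 80, 83, 122)
Output shape: (12, 80, 83, 122)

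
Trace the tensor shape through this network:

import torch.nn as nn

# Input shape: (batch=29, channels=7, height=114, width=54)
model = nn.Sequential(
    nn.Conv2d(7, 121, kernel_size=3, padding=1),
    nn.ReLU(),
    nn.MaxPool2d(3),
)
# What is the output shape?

Input shape: (29, 7, 114, 54)
  -> after Conv2d: (29, 121, 114, 54)
  -> after ReLU: (29, 121, 114, 54)
Output shape: (29, 121, 38, 18)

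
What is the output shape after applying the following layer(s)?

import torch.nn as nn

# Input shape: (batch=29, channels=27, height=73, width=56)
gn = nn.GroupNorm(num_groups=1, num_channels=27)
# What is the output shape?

Input shape: (29, 27, 73, 56)
Output shape: (29, 27, 73, 56)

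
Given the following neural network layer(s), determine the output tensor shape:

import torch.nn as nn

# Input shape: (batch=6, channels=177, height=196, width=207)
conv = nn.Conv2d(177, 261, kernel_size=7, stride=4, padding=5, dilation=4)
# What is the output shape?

Input shape: (6, 177, 196, 207)
Output shape: (6, 261, 46, 49)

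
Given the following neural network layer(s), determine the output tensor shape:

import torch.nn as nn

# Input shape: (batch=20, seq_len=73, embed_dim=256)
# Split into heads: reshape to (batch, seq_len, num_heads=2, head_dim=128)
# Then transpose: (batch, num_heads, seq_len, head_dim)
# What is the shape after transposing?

Input shape: (20, 73, 256)
  -> after reshape: (20, 73, 2, 128)
Output shape: (20, 2, 73, 128)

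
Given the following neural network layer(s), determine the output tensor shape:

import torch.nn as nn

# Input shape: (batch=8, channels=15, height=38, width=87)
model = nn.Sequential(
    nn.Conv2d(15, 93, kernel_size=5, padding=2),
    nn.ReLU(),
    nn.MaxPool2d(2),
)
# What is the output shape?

Input shape: (8, 15, 38, 87)
  -> after Conv2d: (8, 93, 38, 87)
  -> after ReLU: (8, 93, 38, 87)
Output shape: (8, 93, 19, 43)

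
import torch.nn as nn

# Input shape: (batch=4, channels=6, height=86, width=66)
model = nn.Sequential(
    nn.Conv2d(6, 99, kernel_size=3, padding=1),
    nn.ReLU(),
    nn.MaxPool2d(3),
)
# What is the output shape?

Input shape: (4, 6, 86, 66)
  -> after Conv2d: (4, 99, 86, 66)
  -> after ReLU: (4, 99, 86, 66)
Output shape: (4, 99, 28, 22)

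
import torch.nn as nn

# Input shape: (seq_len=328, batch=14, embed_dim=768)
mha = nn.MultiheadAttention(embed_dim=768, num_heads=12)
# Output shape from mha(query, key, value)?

Input shape: (328, 14, 768)
Output shape: (328, 14, 768)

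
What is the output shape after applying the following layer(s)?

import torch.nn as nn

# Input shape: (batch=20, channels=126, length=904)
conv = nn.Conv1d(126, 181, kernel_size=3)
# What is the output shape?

Input shape: (20, 126, 904)
Output shape: (20, 181, 902)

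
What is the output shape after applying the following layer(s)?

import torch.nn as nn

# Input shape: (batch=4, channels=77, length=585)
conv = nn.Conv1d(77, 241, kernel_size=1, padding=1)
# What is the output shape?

Input shape: (4, 77, 585)
Output shape: (4, 241, 587)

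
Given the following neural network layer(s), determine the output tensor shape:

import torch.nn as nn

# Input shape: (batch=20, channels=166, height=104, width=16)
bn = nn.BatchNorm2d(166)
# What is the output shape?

Input shape: (20, 166, 104, 16)
Output shape: (20, 166, 104, 16)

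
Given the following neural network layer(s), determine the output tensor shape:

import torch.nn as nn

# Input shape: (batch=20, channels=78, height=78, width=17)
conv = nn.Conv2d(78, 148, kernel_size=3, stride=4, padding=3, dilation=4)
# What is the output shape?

Input shape: (20, 78, 78, 17)
Output shape: (20, 148, 19, 4)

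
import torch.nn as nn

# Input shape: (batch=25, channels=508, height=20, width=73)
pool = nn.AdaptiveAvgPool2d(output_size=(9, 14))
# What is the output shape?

Input shape: (25, 508, 20, 73)
Output shape: (25, 508, 9, 14)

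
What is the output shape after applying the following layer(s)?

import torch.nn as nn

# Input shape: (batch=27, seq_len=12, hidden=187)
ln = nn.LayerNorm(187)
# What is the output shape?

Input shape: (27, 12, 187)
Output shape: (27, 12, 187)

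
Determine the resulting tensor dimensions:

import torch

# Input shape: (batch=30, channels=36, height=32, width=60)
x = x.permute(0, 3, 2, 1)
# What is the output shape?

Input shape: (30, 36, 32, 60)
Output shape: (30, 60, 32, 36)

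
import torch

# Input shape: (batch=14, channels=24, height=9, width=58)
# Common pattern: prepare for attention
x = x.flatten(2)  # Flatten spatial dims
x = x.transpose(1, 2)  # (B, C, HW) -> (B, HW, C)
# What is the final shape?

Input shape: (14, 24, 9, 58)
  -> after flatten(2): (14, 24, 522)
Output shape: (14, 522, 24)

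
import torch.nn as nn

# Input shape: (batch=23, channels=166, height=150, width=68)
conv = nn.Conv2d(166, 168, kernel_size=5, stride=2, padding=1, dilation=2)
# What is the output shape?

Input shape: (23, 166, 150, 68)
Output shape: (23, 168, 72, 31)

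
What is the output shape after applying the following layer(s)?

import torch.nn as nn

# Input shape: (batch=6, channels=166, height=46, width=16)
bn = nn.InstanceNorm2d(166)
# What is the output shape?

Input shape: (6, 166, 46, 16)
Output shape: (6, 166, 46, 16)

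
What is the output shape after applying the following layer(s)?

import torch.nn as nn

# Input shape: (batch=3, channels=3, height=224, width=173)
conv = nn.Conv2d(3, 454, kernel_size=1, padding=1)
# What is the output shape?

Input shape: (3, 3, 224, 173)
Output shape: (3, 454, 226, 175)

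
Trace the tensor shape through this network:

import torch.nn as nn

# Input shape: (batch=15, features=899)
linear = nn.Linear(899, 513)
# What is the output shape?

Input shape: (15, 899)
Output shape: (15, 513)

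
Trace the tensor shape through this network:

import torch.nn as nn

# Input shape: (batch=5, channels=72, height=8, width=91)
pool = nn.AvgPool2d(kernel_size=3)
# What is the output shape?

Input shape: (5, 72, 8, 91)
Output shape: (5, 72, 2, 30)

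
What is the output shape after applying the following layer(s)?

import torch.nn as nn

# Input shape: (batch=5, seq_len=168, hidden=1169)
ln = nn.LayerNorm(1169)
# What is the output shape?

Input shape: (5, 168, 1169)
Output shape: (5, 168, 1169)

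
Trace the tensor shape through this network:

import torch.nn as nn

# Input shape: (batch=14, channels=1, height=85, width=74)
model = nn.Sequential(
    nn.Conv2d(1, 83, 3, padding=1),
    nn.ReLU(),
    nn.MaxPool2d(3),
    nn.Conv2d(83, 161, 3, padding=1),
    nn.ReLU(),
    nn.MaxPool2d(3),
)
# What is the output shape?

Input shape: (14, 1, 85, 74)
  -> after first Conv2d: (14, 83, 85, 74)
  -> after first MaxPool2d: (14, 83, 28, 24)
  -> after second Conv2d: (14, 161, 28, 24)
Output shape: (14, 161, 9, 8)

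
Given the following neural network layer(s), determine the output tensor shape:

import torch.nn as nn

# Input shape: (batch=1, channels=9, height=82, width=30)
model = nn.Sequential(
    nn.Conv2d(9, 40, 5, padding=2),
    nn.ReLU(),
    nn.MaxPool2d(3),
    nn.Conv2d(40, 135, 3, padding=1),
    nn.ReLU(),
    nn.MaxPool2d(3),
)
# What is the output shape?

Input shape: (1, 9, 82, 30)
  -> after first Conv2d: (1, 40, 82, 30)
  -> after first MaxPool2d: (1, 40, 27, 10)
  -> after second Conv2d: (1, 135, 27, 10)
Output shape: (1, 135, 9, 3)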